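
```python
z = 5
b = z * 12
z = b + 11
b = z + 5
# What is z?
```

Trace:
`z = 5` → z = 5
`b = z * 12` → b = 60
`z = b + 11` → z = 71
`b = z + 5` → b = 76
So z = 71

Answer: 71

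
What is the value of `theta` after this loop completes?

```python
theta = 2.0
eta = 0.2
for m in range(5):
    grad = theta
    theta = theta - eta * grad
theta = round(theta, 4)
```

Gradient descent: w = 2.0 * (1 - 0.2)^5
`theta` takes the values: 2.0 → 1.6 → 1.28 → 1.024 → 0.8192 → 0.65536 → 0.6554

Answer: 0.6554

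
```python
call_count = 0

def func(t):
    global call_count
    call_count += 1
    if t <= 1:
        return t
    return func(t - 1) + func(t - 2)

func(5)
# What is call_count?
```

Calls(t) = 1 + Calls(t-1) + Calls(t-2); Calls(0)=Calls(1)=1. For t=5 this gives 15.

Answer: 15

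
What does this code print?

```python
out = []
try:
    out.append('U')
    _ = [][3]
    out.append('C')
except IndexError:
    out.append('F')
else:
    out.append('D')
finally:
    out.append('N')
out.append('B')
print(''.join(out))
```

Execution trace: 'U' (try body) → 'F' (except IndexError) → 'N' (finally) → 'B' (after the try/except). Output: UFNB

Answer: UFNB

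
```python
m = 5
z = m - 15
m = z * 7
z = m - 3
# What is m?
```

Trace:
`m = 5` → m = 5
`z = m - 15` → z = -10
`m = z * 7` → m = -70
`z = m - 3` → z = -73
So m = -70

Answer: -70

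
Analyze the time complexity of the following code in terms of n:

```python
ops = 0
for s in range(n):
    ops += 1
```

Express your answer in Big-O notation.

Each loop level contributes: n. Multiplying the contributions gives O(n).

Answer: O(n)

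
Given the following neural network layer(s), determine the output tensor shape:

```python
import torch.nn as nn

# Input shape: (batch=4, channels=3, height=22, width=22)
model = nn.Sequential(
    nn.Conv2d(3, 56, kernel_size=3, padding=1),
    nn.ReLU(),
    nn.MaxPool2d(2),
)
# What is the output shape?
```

Input: (4, 3, 22, 22) -> after Conv2d: (4, 56, 22, 22) -> after ReLU: (4, 56, 22, 22) -> Output: (4, 56, 11, 11)

Answer: (4, 56, 11, 11)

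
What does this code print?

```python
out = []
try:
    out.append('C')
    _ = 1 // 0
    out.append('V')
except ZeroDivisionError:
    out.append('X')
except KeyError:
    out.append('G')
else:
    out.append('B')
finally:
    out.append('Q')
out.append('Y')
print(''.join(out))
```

Execution trace: 'C' (try body) → 'X' (except ZeroDivisionError) → 'Q' (finally) → 'Y' (after the try/except). Output: CXQY

Answer: CXQY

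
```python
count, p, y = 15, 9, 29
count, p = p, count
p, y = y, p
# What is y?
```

Trace:
`count, p, y = 15, 9, 29` → count = 15; p = 9; y = 29
`count, p = p, count` → count = 9; p = 15
`p, y = y, p` → p = 29; y = 15
So y = 15

Answer: 15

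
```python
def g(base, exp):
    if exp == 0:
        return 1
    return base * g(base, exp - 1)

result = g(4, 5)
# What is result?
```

g(4, 5) = 4 * 4 * 4 * 4 * 4 = 1024

Answer: 1024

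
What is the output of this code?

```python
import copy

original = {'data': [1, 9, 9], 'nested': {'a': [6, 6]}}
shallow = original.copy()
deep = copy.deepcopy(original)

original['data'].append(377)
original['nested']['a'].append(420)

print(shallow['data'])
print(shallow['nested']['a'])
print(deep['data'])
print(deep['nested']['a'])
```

Key concept: comparing shallow vs deep copy.
Step by step:
`original = {'data': [1, 9, 9], 'nested': {'a': [6, 6]}}` → original = {'data': [1, 9, 9], 'nested': {'a': [6, 6]}}
`shallow = original.copy()` → shallow = {'data': [1, 9, 9], 'nested': {'a': [6, 6]}}
`deep = copy.deepcopy(original)` → deep = {'data': [1, 9, 9], 'nested': {'a': [6, 6]}}
`original['data'].append(377)` → original = {'data': [1, 9, 9, 377], 'nested': {'a': [6, 6]}}; shallow = {'data': [1, 9, 9, 377], 'nested': {'a': [6, 6]}}
`original['nested']['a'].append(420)` → original = {'data': [1, 9, 9, 377], 'nested': {'a': [6, 6, 420]}}; shallow = {'data': [1, 9, 9, 377], 'nested': {'a': [6, 6, 420]}}
`print(shallow['data'])` → prints [1, 9, 9, 377]
`print(shallow['nested']['a'])` → prints [6, 6, 420]
`print(deep['data'])` → prints [1, 9, 9]
`print(deep['nested']['a'])` → prints [6, 6]

Answer:
[1, 9, 9, 377]
[6, 6, 420]
[1, 9, 9]
[6, 6]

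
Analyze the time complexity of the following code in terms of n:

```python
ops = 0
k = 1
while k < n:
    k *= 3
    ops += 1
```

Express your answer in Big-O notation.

Each loop level contributes: log n. Multiplying the contributions gives O(log n).

Answer: O(log n)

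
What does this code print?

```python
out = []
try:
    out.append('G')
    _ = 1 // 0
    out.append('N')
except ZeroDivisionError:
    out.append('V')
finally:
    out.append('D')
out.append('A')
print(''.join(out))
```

Execution trace: 'G' (try body) → 'V' (except ZeroDivisionError) → 'D' (finally) → 'A' (after the try/except). Output: GVDA

Answer: GVDA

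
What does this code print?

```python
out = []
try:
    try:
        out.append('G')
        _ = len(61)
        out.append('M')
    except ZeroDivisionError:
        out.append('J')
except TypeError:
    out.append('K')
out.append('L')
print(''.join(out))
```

Execution trace: 'G' (try body) → 'K' (outer except TypeError) → 'L' (after the try/except). Output: GKL

Answer: GKL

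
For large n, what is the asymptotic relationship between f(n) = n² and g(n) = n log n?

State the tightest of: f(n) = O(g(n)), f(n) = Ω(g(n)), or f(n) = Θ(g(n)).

n² vs n log n: f(n) = Ω(g(n)) but not O(g(n)) — n² grows strictly faster than n log n.

Answer: f(n) = Ω(g(n)) but not O(g(n)) — n² grows strictly faster than n log n.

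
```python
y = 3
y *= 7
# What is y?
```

Trace:
`y = 3` → y = 3
`y *= 7` → y = 21
So y = 21

Answer: 21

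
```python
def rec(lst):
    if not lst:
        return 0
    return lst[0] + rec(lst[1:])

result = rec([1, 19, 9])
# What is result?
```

1 + 19 + 9 + 0 = 29

Answer: 29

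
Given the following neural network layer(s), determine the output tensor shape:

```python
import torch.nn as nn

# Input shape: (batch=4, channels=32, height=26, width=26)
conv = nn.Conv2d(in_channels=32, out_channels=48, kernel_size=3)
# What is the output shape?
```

Input: (4, 32, 26, 26) -> Output: (4, 48, 24, 24)

Answer: (4, 48, 24, 24)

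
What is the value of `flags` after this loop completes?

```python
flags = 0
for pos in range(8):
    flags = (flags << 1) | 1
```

Build 8 consecutive 1-bits: 0b11111111
`flags` takes the values: 0 → 1 → 3 → 7 → 15 → 31 → 63 → 127 → 255

Answer: 255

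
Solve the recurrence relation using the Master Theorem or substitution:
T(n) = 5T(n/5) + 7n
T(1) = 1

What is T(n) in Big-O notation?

By Master Theorem: a=5, b=5, f(n)=7n. Since log_5(5) = 1 and f(n) = Θ(n^1), Case 2 applies. T(n) = O(n log n).

Answer: O(n log n)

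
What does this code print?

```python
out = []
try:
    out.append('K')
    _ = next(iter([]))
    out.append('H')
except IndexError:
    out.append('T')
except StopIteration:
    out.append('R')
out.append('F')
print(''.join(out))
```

Execution trace: 'K' (try body) → 'R' (except StopIteration) → 'F' (after the try/except). Output: KRF

Answer: KRF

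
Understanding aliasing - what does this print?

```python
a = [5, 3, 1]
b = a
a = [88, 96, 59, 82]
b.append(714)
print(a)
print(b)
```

Key concept: rebinding vs mutation: a is rebound to a new list, b still points at the original.
Step by step:
`a = [5, 3, 1]` → a = [5, 3, 1]
`b = a` → b = [5, 3, 1] (same object as a)
`a = [88, 96, 59, 82]` → a = [88, 96, 59, 82]
`b.append(714)` → b = [5, 3, 1, 714]
`print(a)` → prints [88, 96, 59, 82]
`print(b)` → prints [5, 3, 1, 714]

Answer:
[88, 96, 59, 82]
[5, 3, 1, 714]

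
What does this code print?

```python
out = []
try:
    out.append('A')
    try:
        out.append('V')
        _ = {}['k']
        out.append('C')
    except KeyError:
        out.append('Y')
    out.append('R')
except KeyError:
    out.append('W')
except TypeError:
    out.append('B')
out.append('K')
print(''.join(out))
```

Execution trace: 'A' (try body) → 'V' (inner try body) → 'Y' (inner except KeyError) → 'R' (try body, no exception) → 'K' (after the try/except). Output: AVYRK

Answer: AVYRK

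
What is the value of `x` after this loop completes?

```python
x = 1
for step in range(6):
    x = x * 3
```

Multiply by 3, 6 times: 1 * 3^6 = 729
`x` takes the values: 1 → 3 → 9 → 27 → 81 → 243 → 729

Answer: 729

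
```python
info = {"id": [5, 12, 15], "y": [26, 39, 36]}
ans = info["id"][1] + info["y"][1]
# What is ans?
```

Trace:
`info = {"id": [5, 12, 15], "y": [26, 39, 36]}` → info = {'id': [5, 12, 15], 'y': [26, 39, 36]}
`ans = info["id"][1] + info["y"][1]` → ans = 51
So ans = 51

Answer: 51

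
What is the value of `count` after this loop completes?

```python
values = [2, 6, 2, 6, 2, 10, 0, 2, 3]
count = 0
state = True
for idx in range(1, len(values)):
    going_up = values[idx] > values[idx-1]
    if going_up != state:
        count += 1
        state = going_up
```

Count direction changes in [2, 6, 2, 6, 2, 10, 0, 2, 3]
`count` takes the values: 0 → 1 → 2 → 3 → 4 → 5 → 6

Answer: 6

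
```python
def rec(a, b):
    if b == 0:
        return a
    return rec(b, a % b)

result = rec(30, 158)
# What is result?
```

rec(30, 158) -> rec(158, 30) -> rec(30, 8) -> rec(8, 6) -> rec(6, 2) -> rec(2, 0) -> 2

Answer: 2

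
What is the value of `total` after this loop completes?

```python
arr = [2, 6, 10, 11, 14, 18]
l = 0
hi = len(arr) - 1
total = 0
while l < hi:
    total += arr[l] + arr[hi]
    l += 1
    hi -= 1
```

Sum of pairs from ends
`total` takes the values: 0 → 20 → 40 → 61

Answer: 61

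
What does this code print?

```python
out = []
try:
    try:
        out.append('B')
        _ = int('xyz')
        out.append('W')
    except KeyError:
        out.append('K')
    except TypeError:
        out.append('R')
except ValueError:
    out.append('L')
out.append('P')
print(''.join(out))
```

Execution trace: 'B' (try body) → 'L' (outer except ValueError) → 'P' (after the try/except). Output: BLP

Answer: BLP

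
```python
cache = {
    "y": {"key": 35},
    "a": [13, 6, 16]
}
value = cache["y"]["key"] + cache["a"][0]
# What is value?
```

Trace:
`cache = { ...` → cache = {'y': {'key': 35}, 'a': [13, 6, 16]}
`value = cache["y"]["key"] + cache["a"][0]` → value = 48
So value = 48

Answer: 48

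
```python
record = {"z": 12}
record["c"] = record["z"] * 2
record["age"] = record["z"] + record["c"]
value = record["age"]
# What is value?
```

Trace:
`record = {"z": 12}` → record = {'z': 12}
`record["c"] = record["z"] * 2` → record = {'z': 12, 'c': 24}
`record["age"] = record["z"] + record["c"]` → record = {'z': 12, 'c': 24, 'age': 36}
`value = record["age"]` → value = 36
So value = 36

Answer: 36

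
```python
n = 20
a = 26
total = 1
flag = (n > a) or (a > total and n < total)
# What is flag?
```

Trace:
`n = 20` → n = 20
`a = 26` → a = 26
`total = 1` → total = 1
`flag = (n > a) or (a > total and n < total)` → flag = False
So flag = False

Answer: False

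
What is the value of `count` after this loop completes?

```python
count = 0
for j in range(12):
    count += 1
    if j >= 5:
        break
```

Loop breaks when j reaches 5, count is 6
`count` takes the values: 0 → 1 → 2 → 3 → 4 → 5 → 6

Answer: 6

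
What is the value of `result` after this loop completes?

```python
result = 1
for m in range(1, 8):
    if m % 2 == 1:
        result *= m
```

Product of odd numbers 1 to 7
`result` takes the values: 1 → 3 → 15 → 105

Answer: 105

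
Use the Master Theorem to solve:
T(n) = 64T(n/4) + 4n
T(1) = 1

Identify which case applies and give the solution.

a=64, b=4, f(n)=4n. log_4(64) = 3. Since c=1 < 3, Case 1 applies: T(n) = Θ(n^log_b(a)) = O(n^3).

Answer: O(n^3) - Case 1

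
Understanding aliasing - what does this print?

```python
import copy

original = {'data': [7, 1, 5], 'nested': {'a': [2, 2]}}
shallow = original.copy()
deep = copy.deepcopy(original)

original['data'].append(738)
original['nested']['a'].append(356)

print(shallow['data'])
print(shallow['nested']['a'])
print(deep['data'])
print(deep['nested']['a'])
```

Key concept: comparing shallow vs deep copy.
Step by step:
`original = {'data': [7, 1, 5], 'nested': {'a': [2, 2]}}` → original = {'data': [7, 1, 5], 'nested': {'a': [2, 2]}}
`shallow = original.copy()` → shallow = {'data': [7, 1, 5], 'nested': {'a': [2, 2]}}
`deep = copy.deepcopy(original)` → deep = {'data': [7, 1, 5], 'nested': {'a': [2, 2]}}
`original['data'].append(738)` → original = {'data': [7, 1, 5, 738], 'nested': {'a': [2, 2]}}; shallow = {'data': [7, 1, 5, 738], 'nested': {'a': [2, 2]}}
`original['nested']['a'].append(356)` → original = {'data': [7, 1, 5, 738], 'nested': {'a': [2, 2, 356]}}; shallow = {'data': [7, 1, 5, 738], 'nested': {'a': [2, 2, 356]}}
`print(shallow['data'])` → prints [7, 1, 5, 738]
`print(shallow['nested']['a'])` → prints [2, 2, 356]
`print(deep['data'])` → prints [7, 1, 5]
`print(deep['nested']['a'])` → prints [2, 2]

Answer:
[7, 1, 5, 738]
[2, 2, 356]
[7, 1, 5]
[2, 2]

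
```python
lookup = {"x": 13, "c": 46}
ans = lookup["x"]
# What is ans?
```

Trace:
`lookup = {"x": 13, "c": 46}` → lookup = {'x': 13, 'c': 46}
`ans = lookup["x"]` → ans = 13
So ans = 13

Answer: 13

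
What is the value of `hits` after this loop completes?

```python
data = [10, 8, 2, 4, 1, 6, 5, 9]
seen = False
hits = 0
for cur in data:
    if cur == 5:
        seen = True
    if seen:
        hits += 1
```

Count elements after first 5 in [10, 8, 2, 4, 1, 6, 5, 9]
`hits` takes the values: 0 → 1 → 2

Answer: 2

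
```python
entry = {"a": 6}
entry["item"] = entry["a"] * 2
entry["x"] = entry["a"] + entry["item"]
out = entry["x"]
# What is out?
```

Trace:
`entry = {"a": 6}` → entry = {'a': 6}
`entry["item"] = entry["a"] * 2` → entry = {'a': 6, 'item': 12}
`entry["x"] = entry["a"] + entry["item"]` → entry = {'a': 6, 'item': 12, 'x': 18}
`out = entry["x"]` → out = 18
So out = 18

Answer: 18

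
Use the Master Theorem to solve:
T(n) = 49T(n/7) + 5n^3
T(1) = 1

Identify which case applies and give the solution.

a=49, b=7, f(n)=5n^3. log_7(49) = 2. Since c=3 > 2 and the regularity condition holds (49(n/7)^3 = (49/7^3)n^3 with 49/7^3 < 1), Case 3 applies: T(n) = Θ(f(n)) = O(n^3).

Answer: O(n^3) - Case 3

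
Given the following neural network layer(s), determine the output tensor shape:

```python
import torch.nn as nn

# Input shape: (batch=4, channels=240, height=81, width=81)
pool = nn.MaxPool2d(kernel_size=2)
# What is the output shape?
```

Input: (4, 240, 81, 81) -> Output: (4, 240, 40, 40)

Answer: (4, 240, 40, 40)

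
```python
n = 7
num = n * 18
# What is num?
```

Trace:
`n = 7` → n = 7
`num = n * 18` → num = 126
So num = 126

Answer: 126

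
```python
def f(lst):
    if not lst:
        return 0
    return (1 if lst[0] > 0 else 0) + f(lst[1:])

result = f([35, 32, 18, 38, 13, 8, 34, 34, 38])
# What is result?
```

Count of positive elements in [35, 32, 18, 38, 13, 8, 34, 34, 38] = 9

Answer: 9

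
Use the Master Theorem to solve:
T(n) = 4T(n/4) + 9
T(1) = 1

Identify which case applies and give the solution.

a=4, b=4, f(n)=9. log_4(4) = 1. Since c=0 < 1, Case 1 applies: T(n) = Θ(n^log_b(a)) = O(n).

Answer: O(n) - Case 1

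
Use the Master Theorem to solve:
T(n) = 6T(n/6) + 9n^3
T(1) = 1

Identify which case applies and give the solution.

a=6, b=6, f(n)=9n^3. log_6(6) = 1. Since c=3 > 1 and the regularity condition holds (6(n/6)^3 = (6/6^3)n^3 with 6/6^3 < 1), Case 3 applies: T(n) = Θ(f(n)) = O(n^3).

Answer: O(n^3) - Case 3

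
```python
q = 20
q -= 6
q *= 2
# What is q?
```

Trace:
`q = 20` → q = 20
`q -= 6` → q = 14
`q *= 2` → q = 28
So q = 28

Answer: 28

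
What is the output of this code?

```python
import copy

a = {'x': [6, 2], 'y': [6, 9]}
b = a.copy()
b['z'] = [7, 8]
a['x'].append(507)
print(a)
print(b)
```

Key concept: shallow copy of dict with mutable values.
Step by step:
`a = {'x': [6, 2], 'y': [6, 9]}` → a = {'x': [6, 2], 'y': [6, 9]}
`b = a.copy()` → b = {'x': [6, 2], 'y': [6, 9]}
`b['z'] = [7, 8]` → b = {'x': [6, 2], 'y': [6, 9], 'z': [7, 8]}
`a['x'].append(507)` → a = {'x': [6, 2, 507], 'y': [6, 9]}; b = {'x': [6, 2, 507], 'y': [6, 9], 'z': [7, 8]}
`print(a)` → prints {'x': [6, 2, 507], 'y': [6, 9]}
`print(b)` → prints {'x': [6, 2, 507], 'y': [6, 9], 'z': [7, 8]}

Answer:
{'x': [6, 2, 507], 'y': [6, 9]}
{'x': [6, 2, 507], 'y': [6, 9], 'z': [7, 8]}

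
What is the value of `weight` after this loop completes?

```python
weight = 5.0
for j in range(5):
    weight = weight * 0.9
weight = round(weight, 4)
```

Exponential decay: 5.0 * 0.9^5
`weight` takes the values: 5.0 → 4.5 → 4.05 → 3.645 → 3.2805 → 2.95245 → 2.9525

Answer: 2.9525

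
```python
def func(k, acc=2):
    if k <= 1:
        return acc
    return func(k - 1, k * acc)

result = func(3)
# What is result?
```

Accumulator trace (n, acc): (3, 2) -> (2, 6) -> (1, 12) -> return 12

Answer: 12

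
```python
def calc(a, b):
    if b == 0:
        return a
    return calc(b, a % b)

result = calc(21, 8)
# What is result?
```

calc(21, 8) -> calc(8, 5) -> calc(5, 3) -> calc(3, 2) -> calc(2, 1) -> calc(1, 0) -> 1

Answer: 1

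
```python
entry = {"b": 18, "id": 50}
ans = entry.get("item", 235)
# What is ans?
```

Trace:
`entry = {"b": 18, "id": 50}` → entry = {'b': 18, 'id': 50}
`ans = entry.get("item", 235)` → ans = 235
So ans = 235

Answer: 235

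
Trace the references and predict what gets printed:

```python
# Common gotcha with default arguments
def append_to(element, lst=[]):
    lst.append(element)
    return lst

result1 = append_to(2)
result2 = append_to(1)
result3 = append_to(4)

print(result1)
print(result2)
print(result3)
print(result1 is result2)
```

Key concept: mutable default argument gotcha.
Step by step:
`result1 = append_to(2)` → result1 = [2]
`result2 = append_to(1)` → result1 = [2, 1] (same object as result2); result2 = [2, 1] (same object as result1)
`result3 = append_to(4)` → result1 = [2, 1, 4] (same object as result2, result3); result2 = [2, 1, 4] (same object as result1, result3); result3 = [2, 1, 4] (same object as result1, result2)
`print(result1)` → prints [2, 1, 4]
`print(result2)` → prints [2, 1, 4]
`print(result3)` → prints [2, 1, 4]
`print(result1 is result2)` → prints True

Answer:
[2, 1, 4]
[2, 1, 4]
[2, 1, 4]
True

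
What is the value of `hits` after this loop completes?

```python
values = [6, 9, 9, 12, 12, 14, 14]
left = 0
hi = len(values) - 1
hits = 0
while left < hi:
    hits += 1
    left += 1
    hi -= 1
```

Iterations until pointers meet (list length 7)
`hits` takes the values: 0 → 1 → 2 → 3

Answer: 3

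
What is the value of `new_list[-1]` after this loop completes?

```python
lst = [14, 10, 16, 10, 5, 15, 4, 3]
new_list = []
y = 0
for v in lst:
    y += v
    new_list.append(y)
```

Cumulative sum ends at 77
`new_list` takes the values: [] → [14] → [14, 24] → [14, 24, 40] → [14, 24, 40, 50] → [14, 24, 40, 50, 55] → [14, 24, 40, 50, 55, 70] → [14, 24, 40, 50, 55, 70, 74] → [14, 24, 40, 50, 55, 70, 74, 77]
So `new_list[-1]` = 77

Answer: 77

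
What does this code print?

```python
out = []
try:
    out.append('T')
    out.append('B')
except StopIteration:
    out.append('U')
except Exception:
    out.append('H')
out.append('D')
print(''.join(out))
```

Execution trace: 'T' (try body) → 'B' (try body, no exception) → 'D' (after the try/except). Output: TBD

Answer: TBD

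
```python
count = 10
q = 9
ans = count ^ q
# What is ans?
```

Trace:
`count = 10` → count = 10
`q = 9` → q = 9
`ans = count ^ q` → ans = 3
So ans = 3

Answer: 3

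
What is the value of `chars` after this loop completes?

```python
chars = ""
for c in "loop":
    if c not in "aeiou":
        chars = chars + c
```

Remove vowels from 'loop'
`chars` takes the values: "" → "l" → "lp"

Answer: "lp"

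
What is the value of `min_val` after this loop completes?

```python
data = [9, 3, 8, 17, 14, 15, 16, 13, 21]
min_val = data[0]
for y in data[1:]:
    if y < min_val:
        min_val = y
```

Minimum of [9, 3, 8, 17, 14, 15, 16, 13, 21]
`min_val` takes the values: 9 → 3

Answer: 3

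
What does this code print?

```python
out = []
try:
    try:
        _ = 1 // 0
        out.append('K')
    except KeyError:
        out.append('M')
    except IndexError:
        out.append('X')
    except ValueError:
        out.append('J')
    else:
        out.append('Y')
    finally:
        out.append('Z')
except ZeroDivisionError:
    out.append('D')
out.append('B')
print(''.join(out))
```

Execution trace: 'Z' (finally) → 'D' (outer except ZeroDivisionError) → 'B' (after the try/except). Output: ZDB

Answer: ZDB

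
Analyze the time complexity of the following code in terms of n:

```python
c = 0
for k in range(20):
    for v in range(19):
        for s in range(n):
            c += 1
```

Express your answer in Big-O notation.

Each loop level contributes: 1 × 1 × n. Multiplying the contributions gives O(n).

Answer: O(n)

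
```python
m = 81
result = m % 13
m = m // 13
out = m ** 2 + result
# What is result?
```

Trace:
`m = 81` → m = 81
`result = m % 13` → result = 3
`m = m // 13` → m = 6
`out = m ** 2 + result` → out = 39
So result = 3

Answer: 3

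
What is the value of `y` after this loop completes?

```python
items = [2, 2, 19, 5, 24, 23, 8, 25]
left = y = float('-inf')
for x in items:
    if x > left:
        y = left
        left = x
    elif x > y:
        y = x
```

Second largest (with repeats) in [2, 2, 19, 5, 24, 23, 8, 25]
`y` takes the values: -inf → 2 → 5 → 19 → 23 → 24

Answer: 24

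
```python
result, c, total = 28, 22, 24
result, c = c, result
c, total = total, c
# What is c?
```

Trace:
`result, c, total = 28, 22, 24` → result = 28; c = 22; total = 24
`result, c = c, result` → result = 22; c = 28
`c, total = total, c` → c = 24; total = 28
So c = 24

Answer: 24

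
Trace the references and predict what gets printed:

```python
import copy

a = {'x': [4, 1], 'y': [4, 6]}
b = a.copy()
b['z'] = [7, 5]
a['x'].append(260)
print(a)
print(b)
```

Key concept: shallow copy of dict with mutable values.
Step by step:
`a = {'x': [4, 1], 'y': [4, 6]}` → a = {'x': [4, 1], 'y': [4, 6]}
`b = a.copy()` → b = {'x': [4, 1], 'y': [4, 6]}
`b['z'] = [7, 5]` → b = {'x': [4, 1], 'y': [4, 6], 'z': [7, 5]}
`a['x'].append(260)` → a = {'x': [4, 1, 260], 'y': [4, 6]}; b = {'x': [4, 1, 260], 'y': [4, 6], 'z': [7, 5]}
`print(a)` → prints {'x': [4, 1, 260], 'y': [4, 6]}
`print(b)` → prints {'x': [4, 1, 260], 'y': [4, 6], 'z': [7, 5]}

Answer:
{'x': [4, 1, 260], 'y': [4, 6]}
{'x': [4, 1, 260], 'y': [4, 6], 'z': [7, 5]}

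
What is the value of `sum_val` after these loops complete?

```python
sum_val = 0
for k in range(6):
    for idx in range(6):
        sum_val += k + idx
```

Sum of all k+idx for k,idx in 6x6
`sum_val` takes the values: 0 → 1 → 3 → 6 → 10 → 15 → 16 → 18 → 21 → 25 → 30 → 36 → 38 → 41 → 45 → 50 → 56 → 63 → 66 → 70 → 75 → 81 → 88 → 96 → 100 → 105 → 111 → 118 → 126 → 135 → 140 → 146 → 153 → 161 → 170 → 180

Answer: 180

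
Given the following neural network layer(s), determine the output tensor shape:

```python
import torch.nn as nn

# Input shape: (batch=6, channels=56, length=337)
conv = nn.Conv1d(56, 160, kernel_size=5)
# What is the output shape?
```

Input: (6, 56, 337) -> Output: (6, 160, 333)

Answer: (6, 160, 333)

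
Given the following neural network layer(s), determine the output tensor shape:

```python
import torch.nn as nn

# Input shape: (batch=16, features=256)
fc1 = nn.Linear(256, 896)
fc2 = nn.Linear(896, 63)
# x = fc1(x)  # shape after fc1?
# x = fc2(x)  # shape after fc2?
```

Input: (16, 256) -> after fc1: (16, 896) -> Output: (16, 63)

Answer: (16, 63)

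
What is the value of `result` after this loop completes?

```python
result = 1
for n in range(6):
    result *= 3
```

3^6 = 729
`result` takes the values: 1 → 3 → 9 → 27 → 81 → 243 → 729

Answer: 729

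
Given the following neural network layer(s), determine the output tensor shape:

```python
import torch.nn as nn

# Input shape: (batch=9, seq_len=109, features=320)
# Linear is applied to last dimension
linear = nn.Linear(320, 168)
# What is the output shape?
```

Input: (9, 109, 320) -> Output: (9, 109, 168)

Answer: (9, 109, 168)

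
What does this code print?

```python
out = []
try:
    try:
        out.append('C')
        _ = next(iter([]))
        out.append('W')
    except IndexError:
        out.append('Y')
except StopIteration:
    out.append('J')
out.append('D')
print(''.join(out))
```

Execution trace: 'C' (try body) → 'J' (outer except StopIteration) → 'D' (after the try/except). Output: CJD

Answer: CJD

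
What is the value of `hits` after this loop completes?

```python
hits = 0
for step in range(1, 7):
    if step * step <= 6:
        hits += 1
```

Count numbers where step² ≤ 6
`hits` takes the values: 0 → 1 → 2

Answer: 2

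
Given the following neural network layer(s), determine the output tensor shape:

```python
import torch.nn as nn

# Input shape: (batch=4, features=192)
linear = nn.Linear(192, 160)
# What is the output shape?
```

Input: (4, 192) -> Output: (4, 160)

Answer: (4, 160)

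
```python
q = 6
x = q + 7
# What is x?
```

Trace:
`q = 6` → q = 6
`x = q + 7` → x = 13
So x = 13

Answer: 13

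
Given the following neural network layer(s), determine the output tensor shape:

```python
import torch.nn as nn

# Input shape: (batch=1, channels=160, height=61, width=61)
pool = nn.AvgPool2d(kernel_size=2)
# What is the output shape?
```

Input: (1, 160, 61, 61) -> Output: (1, 160, 30, 30)

Answer: (1, 160, 30, 30)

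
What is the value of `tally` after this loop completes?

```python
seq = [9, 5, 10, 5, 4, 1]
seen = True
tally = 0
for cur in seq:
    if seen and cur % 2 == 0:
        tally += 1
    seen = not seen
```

Count even values at even positions
`tally` takes the values: 0 → 1 → 2

Answer: 2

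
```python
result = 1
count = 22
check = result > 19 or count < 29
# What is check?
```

Trace:
`result = 1` → result = 1
`count = 22` → count = 22
`check = result > 19 or count < 29` → check = True
So check = True

Answer: True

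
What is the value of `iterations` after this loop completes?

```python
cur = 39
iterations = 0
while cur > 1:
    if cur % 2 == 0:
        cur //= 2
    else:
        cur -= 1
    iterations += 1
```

Steps to reduce 39 to 1
`iterations` takes the values: 0 → 1 → 2 → 3 → 4 → 5 → 6 → 7 → 8

Answer: 8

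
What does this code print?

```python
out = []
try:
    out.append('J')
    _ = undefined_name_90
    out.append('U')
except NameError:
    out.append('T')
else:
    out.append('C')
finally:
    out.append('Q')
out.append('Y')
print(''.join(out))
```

Execution trace: 'J' (try body) → 'T' (except NameError) → 'Q' (finally) → 'Y' (after the try/except). Output: JTQY

Answer: JTQY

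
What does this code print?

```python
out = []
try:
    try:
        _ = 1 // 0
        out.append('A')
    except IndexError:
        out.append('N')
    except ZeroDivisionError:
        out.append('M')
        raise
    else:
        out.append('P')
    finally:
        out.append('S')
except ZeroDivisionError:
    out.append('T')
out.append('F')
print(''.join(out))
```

Execution trace: 'M' (inner except ZeroDivisionError) → 'S' (inner finally) → 'T' (outer except ZeroDivisionError) → 'F' (after the try/except). Output: MSTF

Answer: MSTF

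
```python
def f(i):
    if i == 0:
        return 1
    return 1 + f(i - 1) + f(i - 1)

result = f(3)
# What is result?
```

f(i) = 1 + 2·f(i-1), f(0)=1. Closed form: (1+1)·2^3 - 1 = 15.

Answer: 15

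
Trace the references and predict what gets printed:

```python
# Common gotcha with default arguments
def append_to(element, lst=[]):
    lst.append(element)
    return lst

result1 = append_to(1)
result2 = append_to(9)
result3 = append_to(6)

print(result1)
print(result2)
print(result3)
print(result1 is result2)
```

Key concept: mutable default argument gotcha.
Step by step:
`result1 = append_to(1)` → result1 = [1]
`result2 = append_to(9)` → result1 = [1, 9] (same object as result2); result2 = [1, 9] (same object as result1)
`result3 = append_to(6)` → result1 = [1, 9, 6] (same object as result2, result3); result2 = [1, 9, 6] (same object as result1, result3); result3 = [1, 9, 6] (same object as result1, result2)
`print(result1)` → prints [1, 9, 6]
`print(result2)` → prints [1, 9, 6]
`print(result3)` → prints [1, 9, 6]
`print(result1 is result2)` → prints True

Answer:
[1, 9, 6]
[1, 9, 6]
[1, 9, 6]
True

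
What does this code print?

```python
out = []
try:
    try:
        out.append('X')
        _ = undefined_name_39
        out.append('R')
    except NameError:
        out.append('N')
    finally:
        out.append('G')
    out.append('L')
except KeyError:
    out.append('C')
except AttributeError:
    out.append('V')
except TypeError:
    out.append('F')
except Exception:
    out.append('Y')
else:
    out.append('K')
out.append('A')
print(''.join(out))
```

Execution trace: 'X' (inner try body) → 'N' (inner except NameError) → 'G' (inner finally) → 'L' (try body, no exception) → 'K' (else) → 'A' (after the try/except). Output: XNGLKA

Answer: XNGLKA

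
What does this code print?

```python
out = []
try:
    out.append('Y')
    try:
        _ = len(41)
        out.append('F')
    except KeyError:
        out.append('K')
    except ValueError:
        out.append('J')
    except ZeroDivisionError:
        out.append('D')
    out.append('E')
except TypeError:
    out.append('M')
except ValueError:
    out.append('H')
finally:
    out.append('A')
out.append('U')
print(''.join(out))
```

Execution trace: 'Y' (try body) → 'M' (except TypeError) → 'A' (finally) → 'U' (after the try/except). Output: YMAU

Answer: YMAU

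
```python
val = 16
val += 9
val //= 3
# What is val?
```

Trace:
`val = 16` → val = 16
`val += 9` → val = 25
`val //= 3` → val = 8
So val = 8

Answer: 8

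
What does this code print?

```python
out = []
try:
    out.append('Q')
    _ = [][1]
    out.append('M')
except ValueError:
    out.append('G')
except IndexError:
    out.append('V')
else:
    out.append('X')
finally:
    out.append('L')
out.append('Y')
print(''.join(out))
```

Execution trace: 'Q' (try body) → 'V' (except IndexError) → 'L' (finally) → 'Y' (after the try/except). Output: QVLY

Answer: QVLY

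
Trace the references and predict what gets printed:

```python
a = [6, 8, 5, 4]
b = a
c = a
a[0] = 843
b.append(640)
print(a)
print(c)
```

Key concept: multiple aliases.
Step by step:
`a = [6, 8, 5, 4]` → a = [6, 8, 5, 4]
`b = a` → b = [6, 8, 5, 4] (same object as a)
`c = a` → c = [6, 8, 5, 4] (same object as a, b)
`a[0] = 843` → a = [843, 8, 5, 4] (same object as b, c); b = [843, 8, 5, 4] (same object as a, c); c = [843, 8, 5, 4] (same object as a, b)
`b.append(640)` → a = [843, 8, 5, 4, 640] (same object as b, c); b = [843, 8, 5, 4, 640] (same object as a, c); c = [843, 8, 5, 4, 640] (same object as a, b)
`print(a)` → prints [843, 8, 5, 4, 640]
`print(c)` → prints [843, 8, 5, 4, 640]

Answer:
[843, 8, 5, 4, 640]
[843, 8, 5, 4, 640]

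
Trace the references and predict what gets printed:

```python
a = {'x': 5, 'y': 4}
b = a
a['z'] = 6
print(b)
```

Key concept: dict aliasing.
Step by step:
`a = {'x': 5, 'y': 4}` → a = {'x': 5, 'y': 4}
`b = a` → b = {'x': 5, 'y': 4} (same object as a)
`a['z'] = 6` → a = {'x': 5, 'y': 4, 'z': 6} (same object as b); b = {'x': 5, 'y': 4, 'z': 6} (same object as a)
`print(b)` → prints {'x': 5, 'y': 4, 'z': 6}

Answer: {'x': 5, 'y': 4, 'z': 6}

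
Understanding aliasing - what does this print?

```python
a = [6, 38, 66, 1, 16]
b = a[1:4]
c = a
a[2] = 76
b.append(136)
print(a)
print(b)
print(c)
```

Key concept: slice vs alias.
Step by step:
`a = [6, 38, 66, 1, 16]` → a = [6, 38, 66, 1, 16]
`b = a[1:4]` → b = [38, 66, 1]
`c = a` → c = [6, 38, 66, 1, 16] (same object as a)
`a[2] = 76` → a = [6, 38, 76, 1, 16] (same object as c); c = [6, 38, 76, 1, 16] (same object as a)
`b.append(136)` → b = [38, 66, 1, 136]
`print(a)` → prints [6, 38, 76, 1, 16]
`print(b)` → prints [38, 66, 1, 136]
`print(c)` → prints [6, 38, 76, 1, 16]

Answer:
[6, 38, 76, 1, 16]
[38, 66, 1, 136]
[6, 38, 76, 1, 16]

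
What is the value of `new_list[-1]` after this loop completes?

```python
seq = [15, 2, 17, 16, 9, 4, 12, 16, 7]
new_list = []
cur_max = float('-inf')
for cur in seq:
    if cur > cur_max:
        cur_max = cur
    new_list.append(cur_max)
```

Running max ends at 17
`new_list` takes the values: [] → [15] → [15, 15] → [15, 15, 17] → [15, 15, 17, 17] → [15, 15, 17, 17, 17] → [15, 15, 17, 17, 17, 17] → [15, 15, 17, 17, 17, 17, 17] → [15, 15, 17, 17, 17, 17, 17, 17] → [15, 15, 17, 17, 17, 17, 17, 17, 17]
So `new_list[-1]` = 17

Answer: 17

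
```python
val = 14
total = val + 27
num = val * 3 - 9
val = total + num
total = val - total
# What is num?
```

Trace:
`val = 14` → val = 14
`total = val + 27` → total = 41
`num = val * 3 - 9` → num = 33
`val = total + num` → val = 74
`total = val - total` → total = 33
So num = 33

Answer: 33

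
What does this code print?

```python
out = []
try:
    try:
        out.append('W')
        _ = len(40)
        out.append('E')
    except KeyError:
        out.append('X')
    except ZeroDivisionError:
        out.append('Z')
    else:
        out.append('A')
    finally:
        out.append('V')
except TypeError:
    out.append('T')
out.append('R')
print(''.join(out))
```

Execution trace: 'W' (try body) → 'V' (finally) → 'T' (outer except TypeError) → 'R' (after the try/except). Output: WVTR

Answer: WVTR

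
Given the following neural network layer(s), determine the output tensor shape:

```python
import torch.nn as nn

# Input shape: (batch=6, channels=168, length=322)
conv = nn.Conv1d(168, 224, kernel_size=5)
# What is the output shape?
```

Input: (6, 168, 322) -> Output: (6, 224, 318)

Answer: (6, 224, 318)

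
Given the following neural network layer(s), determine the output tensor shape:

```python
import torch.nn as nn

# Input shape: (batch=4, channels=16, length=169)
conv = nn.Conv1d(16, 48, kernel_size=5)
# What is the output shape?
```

Input: (4, 16, 169) -> Output: (4, 48, 165)

Answer: (4, 48, 165)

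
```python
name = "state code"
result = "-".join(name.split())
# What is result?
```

Trace:
`name = "state code"` → name = 'state code'
`result = "-".join(name.split())` → result = 'state-code'
So result = 'state-code'

Answer: 'state-code'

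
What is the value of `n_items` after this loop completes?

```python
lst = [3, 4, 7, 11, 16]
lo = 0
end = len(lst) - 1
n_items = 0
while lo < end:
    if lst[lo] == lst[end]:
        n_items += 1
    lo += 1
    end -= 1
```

Count matching pairs from ends
`n_items` takes the values: 0

Answer: 0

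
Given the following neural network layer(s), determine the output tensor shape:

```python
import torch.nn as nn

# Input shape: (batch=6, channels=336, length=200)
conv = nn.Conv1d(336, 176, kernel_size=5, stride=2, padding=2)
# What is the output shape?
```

Input: (6, 336, 200) -> Output: (6, 176, 100)

Answer: (6, 176, 100)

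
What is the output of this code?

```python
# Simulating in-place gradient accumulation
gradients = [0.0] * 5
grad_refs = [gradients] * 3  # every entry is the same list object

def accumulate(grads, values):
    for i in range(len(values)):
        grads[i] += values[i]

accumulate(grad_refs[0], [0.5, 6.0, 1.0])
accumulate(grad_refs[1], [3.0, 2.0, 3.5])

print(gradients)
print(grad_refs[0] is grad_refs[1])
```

Key concept: gradient accumulation aliasing.
Step by step:
`gradients = [0.0] * 5` → gradients = [0.0, 0.0, 0.0, 0.0, 0.0]
`grad_refs = [gradients] * 3` → grad_refs = [[0.0, 0.0, 0.0, 0.0, 0.0], [0.0, 0.0, 0.0, 0.0, 0.0], [0.0, 0.0, 0.0, 0.0, 0.0]]
`accumulate(grad_refs[0], [0.5, 6.0, 1.0])` → gradients = [0.5, 6.0, 1.0, 0.0, 0.0]; grad_refs = [[0.5, 6.0, 1.0, 0.0, 0.0], [0.5, 6.0, 1.0, 0.0, 0.0], [0.5, 6.0, 1.0, 0.0, 0.0]]
`accumulate(grad_refs[1], [3.0, 2.0, 3.5])` → gradients = [3.5, 8.0, 4.5, 0.0, 0.0]; grad_refs = [[3.5, 8.0, 4.5, 0.0, 0.0], [3.5, 8.0, 4.5, 0.0, 0.0], [3.5, 8.0, 4.5, 0.0, 0.0]]
`print(gradients)` → prints [3.5, 8.0, 4.5, 0.0, 0.0]
`print(grad_refs[0] is grad_refs[1])` → prints True

Answer:
[3.5, 8.0, 4.5, 0.0, 0.0]
True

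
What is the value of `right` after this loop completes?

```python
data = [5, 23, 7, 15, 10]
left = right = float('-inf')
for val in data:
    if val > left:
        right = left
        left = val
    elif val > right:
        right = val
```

Second largest (with repeats) in [5, 23, 7, 15, 10]
`right` takes the values: -inf → 5 → 7 → 15

Answer: 15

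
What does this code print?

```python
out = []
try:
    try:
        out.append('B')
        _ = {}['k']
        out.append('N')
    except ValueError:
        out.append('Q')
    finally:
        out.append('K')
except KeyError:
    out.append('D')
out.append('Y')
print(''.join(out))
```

Execution trace: 'B' (try body) → 'K' (finally) → 'D' (outer except KeyError) → 'Y' (after the try/except). Output: BKDY

Answer: BKDY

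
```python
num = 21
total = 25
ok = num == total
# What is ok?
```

Trace:
`num = 21` → num = 21
`total = 25` → total = 25
`ok = num == total` → ok = False
So ok = False

Answer: False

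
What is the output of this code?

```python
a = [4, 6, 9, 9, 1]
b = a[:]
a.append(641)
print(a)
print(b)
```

Key concept: slice [:] creates copy.
Step by step:
`a = [4, 6, 9, 9, 1]` → a = [4, 6, 9, 9, 1]
`b = a[:]` → b = [4, 6, 9, 9, 1]
`a.append(641)` → a = [4, 6, 9, 9, 1, 641]
`print(a)` → prints [4, 6, 9, 9, 1, 641]
`print(b)` → prints [4, 6, 9, 9, 1]

Answer:
[4, 6, 9, 9, 1, 641]
[4, 6, 9, 9, 1]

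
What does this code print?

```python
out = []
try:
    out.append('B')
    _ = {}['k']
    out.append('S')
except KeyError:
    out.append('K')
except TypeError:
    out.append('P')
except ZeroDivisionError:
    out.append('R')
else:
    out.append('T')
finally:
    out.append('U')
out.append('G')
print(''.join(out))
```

Execution trace: 'B' (try body) → 'K' (except KeyError) → 'U' (finally) → 'G' (after the try/except). Output: BKUG

Answer: BKUG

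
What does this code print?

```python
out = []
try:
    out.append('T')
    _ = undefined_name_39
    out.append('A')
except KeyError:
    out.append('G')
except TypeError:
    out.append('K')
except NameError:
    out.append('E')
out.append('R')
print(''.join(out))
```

Execution trace: 'T' (try body) → 'E' (except NameError) → 'R' (after the try/except). Output: TER

Answer: TER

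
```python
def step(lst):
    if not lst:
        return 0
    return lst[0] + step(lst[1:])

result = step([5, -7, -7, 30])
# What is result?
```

5 + (-7) + (-7) + 30 + 0 = 21

Answer: 21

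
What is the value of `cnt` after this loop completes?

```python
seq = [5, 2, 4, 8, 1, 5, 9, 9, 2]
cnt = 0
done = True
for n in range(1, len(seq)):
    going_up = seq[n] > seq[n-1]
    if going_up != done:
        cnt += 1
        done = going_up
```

Count direction changes in [5, 2, 4, 8, 1, 5, 9, 9, 2]
`cnt` takes the values: 0 → 1 → 2 → 3 → 4 → 5

Answer: 5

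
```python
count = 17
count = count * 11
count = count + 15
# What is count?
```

Trace:
`count = 17` → count = 17
`count = count * 11` → count = 187
`count = count + 15` → count = 202
So count = 202

Answer: 202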